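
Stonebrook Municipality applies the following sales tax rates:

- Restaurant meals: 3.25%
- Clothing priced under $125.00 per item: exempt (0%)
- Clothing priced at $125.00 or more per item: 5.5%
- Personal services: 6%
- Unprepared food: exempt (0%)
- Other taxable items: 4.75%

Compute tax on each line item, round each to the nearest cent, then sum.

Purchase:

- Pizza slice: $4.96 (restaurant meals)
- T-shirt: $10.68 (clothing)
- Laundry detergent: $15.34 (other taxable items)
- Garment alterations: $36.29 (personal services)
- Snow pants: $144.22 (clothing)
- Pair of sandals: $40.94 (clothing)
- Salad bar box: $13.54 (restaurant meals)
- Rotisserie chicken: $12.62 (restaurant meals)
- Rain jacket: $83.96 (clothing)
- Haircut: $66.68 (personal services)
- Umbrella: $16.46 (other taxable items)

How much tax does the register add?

Pizza slice $4.96: restaurant meals → 3.25% → $0.16
T-shirt $10.68: clothing, under $125.00 → 0% → $0.00
Laundry detergent $15.34: other taxable items → 4.75% → $0.73
Garment alterations $36.29: personal services → 6% → $2.18
Snow pants $144.22: clothing, $125.00 or more → 5.5% → $7.93
Pair of sandals $40.94: clothing, under $125.00 → 0% → $0.00
Salad bar box $13.54: restaurant meals → 3.25% → $0.44
Rotisserie chicken $12.62: restaurant meals → 3.25% → $0.41
Rain jacket $83.96: clothing, under $125.00 → 0% → $0.00
Haircut $66.68: personal services → 6% → $4.00
Umbrella $16.46: other taxable items → 4.75% → $0.78
Total tax = $0.16 + $0.73 + $2.18 + $7.93 + $0.44 + $0.41 + $4.00 + $0.78 = $16.63

$16.63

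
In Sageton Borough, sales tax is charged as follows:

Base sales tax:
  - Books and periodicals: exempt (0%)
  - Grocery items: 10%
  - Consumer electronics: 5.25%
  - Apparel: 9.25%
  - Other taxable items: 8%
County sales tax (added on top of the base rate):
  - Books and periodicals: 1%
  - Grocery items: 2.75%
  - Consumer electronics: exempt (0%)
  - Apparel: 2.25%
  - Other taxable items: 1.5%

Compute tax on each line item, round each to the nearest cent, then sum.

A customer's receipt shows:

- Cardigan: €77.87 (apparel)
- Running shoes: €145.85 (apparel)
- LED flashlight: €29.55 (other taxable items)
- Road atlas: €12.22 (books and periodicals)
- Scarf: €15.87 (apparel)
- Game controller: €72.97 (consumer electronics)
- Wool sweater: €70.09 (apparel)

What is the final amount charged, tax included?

Cardigan €77.87: apparel → 9.25% + 2.25% county = 11.5% → €8.96
Running shoes €145.85: apparel → 9.25% + 2.25% county = 11.5% → €16.77
LED flashlight €29.55: other taxable items → 8% + 1.5% county = 9.5% → €2.81
Road atlas €12.22: books and periodicals → 0% + 1% county = 1% → €0.12
Scarf €15.87: apparel → 9.25% + 2.25% county = 11.5% → €1.83
Game controller €72.97: consumer electronics → 5.25% + 0% county = 5.25% → €3.83
Wool sweater €70.09: apparel → 9.25% + 2.25% county = 11.5% → €8.06
Subtotal = €424.42; tax = €42.38; total due = €466.80

€466.80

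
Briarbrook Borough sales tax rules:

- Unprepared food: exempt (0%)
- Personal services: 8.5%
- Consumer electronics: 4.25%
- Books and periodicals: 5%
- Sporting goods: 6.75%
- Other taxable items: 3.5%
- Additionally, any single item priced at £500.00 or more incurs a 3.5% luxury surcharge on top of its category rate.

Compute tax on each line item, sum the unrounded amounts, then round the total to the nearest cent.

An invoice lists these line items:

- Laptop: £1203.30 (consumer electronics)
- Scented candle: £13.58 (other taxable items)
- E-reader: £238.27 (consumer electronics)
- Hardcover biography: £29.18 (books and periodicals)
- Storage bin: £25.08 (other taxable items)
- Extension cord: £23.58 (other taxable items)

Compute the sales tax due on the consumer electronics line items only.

Laptop £1203.30: consumer electronics → 4.25% + 3.5% surcharge = 7.75% → £93.25575
E-reader £238.27: consumer electronics → 4.25% → £10.126475
Tax on consumer electronics: unrounded sum = £103.382225 → £103.38

£103.38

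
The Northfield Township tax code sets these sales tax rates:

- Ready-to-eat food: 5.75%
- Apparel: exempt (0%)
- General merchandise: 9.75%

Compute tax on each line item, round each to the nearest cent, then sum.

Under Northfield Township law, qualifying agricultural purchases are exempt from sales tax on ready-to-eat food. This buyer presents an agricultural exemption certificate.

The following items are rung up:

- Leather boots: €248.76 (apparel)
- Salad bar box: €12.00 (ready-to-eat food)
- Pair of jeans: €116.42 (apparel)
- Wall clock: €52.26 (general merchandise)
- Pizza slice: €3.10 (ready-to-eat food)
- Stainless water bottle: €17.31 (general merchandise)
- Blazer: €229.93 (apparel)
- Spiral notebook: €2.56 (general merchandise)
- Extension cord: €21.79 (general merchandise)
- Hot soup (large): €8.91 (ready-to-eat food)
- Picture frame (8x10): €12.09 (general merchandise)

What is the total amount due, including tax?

€735.47

Leather boots €248.76: apparel → 0% → €0.00
Salad bar box €12.00: ready-to-eat food, buyer-exempt → 0% → €0.00
Pair of jeans €116.42: apparel → 0% → €0.00
Wall clock €52.26: general merchandise → 9.75% → €5.10
Pizza slice €3.10: ready-to-eat food, buyer-exempt → 0% → €0.00
Stainless water bottle €17.31: general merchandise → 9.75% → €1.69
Blazer €229.93: apparel → 0% → €0.00
Spiral notebook €2.56: general merchandise → 9.75% → €0.25
Extension cord €21.79: general merchandise → 9.75% → €2.12
Hot soup (large) €8.91: ready-to-eat food, buyer-exempt → 0% → €0.00
Picture frame (8x10) €12.09: general merchandise → 9.75% → €1.18
Subtotal = €725.13; tax = €10.34; total due = €735.47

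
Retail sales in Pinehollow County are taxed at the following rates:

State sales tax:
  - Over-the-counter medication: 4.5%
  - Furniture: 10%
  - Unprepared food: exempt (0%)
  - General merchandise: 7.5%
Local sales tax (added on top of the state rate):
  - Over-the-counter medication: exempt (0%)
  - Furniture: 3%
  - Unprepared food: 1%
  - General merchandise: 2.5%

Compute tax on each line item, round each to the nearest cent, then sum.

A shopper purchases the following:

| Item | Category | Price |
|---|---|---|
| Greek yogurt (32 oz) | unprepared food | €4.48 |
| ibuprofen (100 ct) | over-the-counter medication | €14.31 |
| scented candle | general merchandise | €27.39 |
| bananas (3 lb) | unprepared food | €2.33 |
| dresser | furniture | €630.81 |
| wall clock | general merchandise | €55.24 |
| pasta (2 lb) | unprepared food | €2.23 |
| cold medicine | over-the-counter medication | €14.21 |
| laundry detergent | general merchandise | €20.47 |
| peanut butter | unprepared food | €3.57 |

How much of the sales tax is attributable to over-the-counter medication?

Ibuprofen (100 ct) €14.31: over-the-counter medication → 4.5% + 0% local = 4.5% → €0.64
Cold medicine €14.21: over-the-counter medication → 4.5% + 0% local = 4.5% → €0.64
Tax on over-the-counter medication = €0.64 + €0.64 = €1.28

€1.28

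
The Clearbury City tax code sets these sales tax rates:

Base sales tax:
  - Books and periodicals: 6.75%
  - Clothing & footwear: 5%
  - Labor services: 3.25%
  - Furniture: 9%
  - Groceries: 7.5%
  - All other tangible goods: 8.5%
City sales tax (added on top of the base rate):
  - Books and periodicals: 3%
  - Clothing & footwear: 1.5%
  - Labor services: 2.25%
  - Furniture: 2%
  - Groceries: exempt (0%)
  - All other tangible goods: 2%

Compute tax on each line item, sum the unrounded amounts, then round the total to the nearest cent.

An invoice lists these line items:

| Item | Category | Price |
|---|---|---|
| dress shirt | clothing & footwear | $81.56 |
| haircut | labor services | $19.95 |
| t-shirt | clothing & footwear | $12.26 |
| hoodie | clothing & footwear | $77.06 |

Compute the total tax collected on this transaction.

Dress shirt $81.56: clothing & footwear → 5% + 1.5% city = 6.5% → $5.3014
Haircut $19.95: labor services → 3.25% + 2.25% city = 5.5% → $1.09725
T-shirt $12.26: clothing & footwear → 5% + 1.5% city = 6.5% → $0.7969
Hoodie $77.06: clothing & footwear → 5% + 1.5% city = 6.5% → $5.0089
Unrounded tax sum = $12.20445 → $12.20

$12.20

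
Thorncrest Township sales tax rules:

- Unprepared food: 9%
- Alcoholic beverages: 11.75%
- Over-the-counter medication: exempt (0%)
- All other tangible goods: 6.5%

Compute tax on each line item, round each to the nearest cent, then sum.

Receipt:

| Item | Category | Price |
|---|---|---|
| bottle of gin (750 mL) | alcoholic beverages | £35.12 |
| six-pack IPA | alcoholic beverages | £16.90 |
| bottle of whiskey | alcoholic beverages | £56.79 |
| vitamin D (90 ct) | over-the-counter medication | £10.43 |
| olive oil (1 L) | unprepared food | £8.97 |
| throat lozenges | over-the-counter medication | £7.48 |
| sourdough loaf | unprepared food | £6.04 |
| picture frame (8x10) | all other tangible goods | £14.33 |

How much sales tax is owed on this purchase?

£15.07

Bottle of gin (750 mL) £35.12: alcoholic beverages → 11.75% → £4.13
Six-pack IPA £16.90: alcoholic beverages → 11.75% → £1.99
Bottle of whiskey £56.79: alcoholic beverages → 11.75% → £6.67
Vitamin D (90 ct) £10.43: over-the-counter medication → 0% → £0.00
Olive oil (1 L) £8.97: unprepared food → 9% → £0.81
Throat lozenges £7.48: over-the-counter medication → 0% → £0.00
Sourdough loaf £6.04: unprepared food → 9% → £0.54
Picture frame (8x10) £14.33: all other tangible goods → 6.5% → £0.93
Total tax = £4.13 + £1.99 + £6.67 + £0.81 + £0.54 + £0.93 = £15.07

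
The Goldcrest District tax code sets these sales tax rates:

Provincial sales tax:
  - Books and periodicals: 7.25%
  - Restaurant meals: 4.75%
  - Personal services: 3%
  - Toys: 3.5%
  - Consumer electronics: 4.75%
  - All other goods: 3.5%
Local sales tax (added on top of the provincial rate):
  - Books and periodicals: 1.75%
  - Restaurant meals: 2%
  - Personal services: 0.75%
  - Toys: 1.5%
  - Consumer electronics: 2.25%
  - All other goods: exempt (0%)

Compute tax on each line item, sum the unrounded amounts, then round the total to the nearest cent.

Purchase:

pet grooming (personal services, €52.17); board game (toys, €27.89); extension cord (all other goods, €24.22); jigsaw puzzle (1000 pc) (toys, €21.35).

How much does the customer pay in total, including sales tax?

€130.90

Pet grooming €52.17: personal services → 3% + 0.75% local = 3.75% → €1.956375
Board game €27.89: toys → 3.5% + 1.5% local = 5% → €1.3945
Extension cord €24.22: all other goods → 3.5% + 0% local = 3.5% → €0.8477
Jigsaw puzzle (1000 pc) €21.35: toys → 3.5% + 1.5% local = 5% → €1.0675
Subtotal = €125.63; unrounded tax = €5.266075 → €5.27; total due = €130.90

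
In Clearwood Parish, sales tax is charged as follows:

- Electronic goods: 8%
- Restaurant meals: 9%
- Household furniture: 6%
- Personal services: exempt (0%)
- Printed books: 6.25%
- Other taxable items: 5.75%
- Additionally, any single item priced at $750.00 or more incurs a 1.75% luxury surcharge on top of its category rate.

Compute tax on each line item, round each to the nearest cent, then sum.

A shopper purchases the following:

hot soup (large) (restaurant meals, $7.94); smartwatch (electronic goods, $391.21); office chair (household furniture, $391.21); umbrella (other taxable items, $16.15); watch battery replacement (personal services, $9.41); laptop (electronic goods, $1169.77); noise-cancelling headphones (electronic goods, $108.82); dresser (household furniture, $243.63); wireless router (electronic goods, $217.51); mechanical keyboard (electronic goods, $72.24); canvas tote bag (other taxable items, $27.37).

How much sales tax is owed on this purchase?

$218.54

Hot soup (large) $7.94: restaurant meals → 9% → $0.71
Smartwatch $391.21: electronic goods → 8% → $31.30
Office chair $391.21: household furniture → 6% → $23.47
Umbrella $16.15: other taxable items → 5.75% → $0.93
Watch battery replacement $9.41: personal services → 0% → $0.00
Laptop $1169.77: electronic goods → 8% + 1.75% surcharge = 9.75% → $114.05
Noise-cancelling headphones $108.82: electronic goods → 8% → $8.71
Dresser $243.63: household furniture → 6% → $14.62
Wireless router $217.51: electronic goods → 8% → $17.40
Mechanical keyboard $72.24: electronic goods → 8% → $5.78
Canvas tote bag $27.37: other taxable items → 5.75% → $1.57
Total tax = $0.71 + $31.30 + $23.47 + $0.93 + $114.05 + $8.71 + $14.62 + $17.40 + $5.78 + $1.57 = $218.54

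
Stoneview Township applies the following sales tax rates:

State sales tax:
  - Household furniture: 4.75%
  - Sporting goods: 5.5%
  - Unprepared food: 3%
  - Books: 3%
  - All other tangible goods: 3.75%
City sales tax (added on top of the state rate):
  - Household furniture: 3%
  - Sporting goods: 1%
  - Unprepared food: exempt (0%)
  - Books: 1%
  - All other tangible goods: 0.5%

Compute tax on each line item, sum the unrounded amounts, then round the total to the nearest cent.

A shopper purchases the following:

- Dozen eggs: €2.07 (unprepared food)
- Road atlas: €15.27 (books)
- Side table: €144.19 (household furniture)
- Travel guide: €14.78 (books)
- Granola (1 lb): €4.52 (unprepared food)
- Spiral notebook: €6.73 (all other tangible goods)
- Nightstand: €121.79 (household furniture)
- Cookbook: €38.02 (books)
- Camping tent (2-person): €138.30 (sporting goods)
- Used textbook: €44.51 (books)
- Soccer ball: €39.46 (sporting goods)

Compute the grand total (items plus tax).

Dozen eggs €2.07: unprepared food → 3% + 0% city = 3% → €0.0621
Road atlas €15.27: books → 3% + 1% city = 4% → €0.6108
Side table €144.19: household furniture → 4.75% + 3% city = 7.75% → €11.174725
Travel guide €14.78: books → 3% + 1% city = 4% → €0.5912
Granola (1 lb) €4.52: unprepared food → 3% + 0% city = 3% → €0.1356
Spiral notebook €6.73: all other tangible goods → 3.75% + 0.5% city = 4.25% → €0.286025
Nightstand €121.79: household furniture → 4.75% + 3% city = 7.75% → €9.438725
Cookbook €38.02: books → 3% + 1% city = 4% → €1.5208
Camping tent (2-person) €138.30: sporting goods → 5.5% + 1% city = 6.5% → €8.9895
Used textbook €44.51: books → 3% + 1% city = 4% → €1.7804
Soccer ball €39.46: sporting goods → 5.5% + 1% city = 6.5% → €2.5649
Subtotal = €569.64; unrounded tax = €37.154775 → €37.15; total due = €606.79

€606.79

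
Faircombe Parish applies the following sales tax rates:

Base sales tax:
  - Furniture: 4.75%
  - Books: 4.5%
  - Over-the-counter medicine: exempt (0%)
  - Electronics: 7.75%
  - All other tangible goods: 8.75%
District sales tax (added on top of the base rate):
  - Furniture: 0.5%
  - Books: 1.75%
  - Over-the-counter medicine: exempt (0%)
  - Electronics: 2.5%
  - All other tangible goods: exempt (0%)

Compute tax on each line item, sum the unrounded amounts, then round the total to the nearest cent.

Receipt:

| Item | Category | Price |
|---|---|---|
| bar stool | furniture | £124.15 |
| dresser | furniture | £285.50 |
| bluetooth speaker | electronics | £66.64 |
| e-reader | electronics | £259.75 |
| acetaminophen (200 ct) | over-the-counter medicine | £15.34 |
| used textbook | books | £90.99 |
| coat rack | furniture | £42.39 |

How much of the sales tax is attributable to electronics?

£33.45

Bluetooth speaker £66.64: electronics → 7.75% + 2.5% district = 10.25% → £6.8306
E-reader £259.75: electronics → 7.75% + 2.5% district = 10.25% → £26.624375
Tax on electronics: unrounded sum = £33.454975 → £33.45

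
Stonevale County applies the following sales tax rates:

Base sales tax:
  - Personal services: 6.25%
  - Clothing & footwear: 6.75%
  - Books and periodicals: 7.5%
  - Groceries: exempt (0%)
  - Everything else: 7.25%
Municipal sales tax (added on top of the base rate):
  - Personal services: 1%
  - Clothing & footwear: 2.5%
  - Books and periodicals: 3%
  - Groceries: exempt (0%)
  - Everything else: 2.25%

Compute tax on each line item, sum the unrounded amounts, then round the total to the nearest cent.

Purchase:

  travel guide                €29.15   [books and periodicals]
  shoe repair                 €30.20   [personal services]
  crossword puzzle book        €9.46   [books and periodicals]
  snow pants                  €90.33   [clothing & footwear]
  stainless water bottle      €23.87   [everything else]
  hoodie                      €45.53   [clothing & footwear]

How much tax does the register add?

Travel guide €29.15: books and periodicals → 7.5% + 3% municipal = 10.5% → €3.06075
Shoe repair €30.20: personal services → 6.25% + 1% municipal = 7.25% → €2.1895
Crossword puzzle book €9.46: books and periodicals → 7.5% + 3% municipal = 10.5% → €0.9933
Snow pants €90.33: clothing & footwear → 6.75% + 2.5% municipal = 9.25% → €8.355525
Stainless water bottle €23.87: everything else → 7.25% + 2.25% municipal = 9.5% → €2.26765
Hoodie €45.53: clothing & footwear → 6.75% + 2.5% municipal = 9.25% → €4.211525
Unrounded tax sum = €21.07825 → €21.08

€21.08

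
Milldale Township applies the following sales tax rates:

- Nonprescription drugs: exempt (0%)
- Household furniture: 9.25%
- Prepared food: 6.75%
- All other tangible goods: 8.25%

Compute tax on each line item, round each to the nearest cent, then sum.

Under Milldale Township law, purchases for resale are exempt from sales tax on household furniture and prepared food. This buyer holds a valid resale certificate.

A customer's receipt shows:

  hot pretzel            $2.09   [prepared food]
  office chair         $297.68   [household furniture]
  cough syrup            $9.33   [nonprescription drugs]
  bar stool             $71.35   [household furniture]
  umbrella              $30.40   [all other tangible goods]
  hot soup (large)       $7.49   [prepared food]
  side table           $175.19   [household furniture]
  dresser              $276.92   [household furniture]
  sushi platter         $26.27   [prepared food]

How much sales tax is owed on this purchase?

$2.51

Hot pretzel $2.09: prepared food, buyer-exempt → 0% → $0.00
Office chair $297.68: household furniture, buyer-exempt → 0% → $0.00
Cough syrup $9.33: nonprescription drugs → 0% → $0.00
Bar stool $71.35: household furniture, buyer-exempt → 0% → $0.00
Umbrella $30.40: all other tangible goods → 8.25% → $2.51
Hot soup (large) $7.49: prepared food, buyer-exempt → 0% → $0.00
Side table $175.19: household furniture, buyer-exempt → 0% → $0.00
Dresser $276.92: household furniture, buyer-exempt → 0% → $0.00
Sushi platter $26.27: prepared food, buyer-exempt → 0% → $0.00
Total tax = $2.51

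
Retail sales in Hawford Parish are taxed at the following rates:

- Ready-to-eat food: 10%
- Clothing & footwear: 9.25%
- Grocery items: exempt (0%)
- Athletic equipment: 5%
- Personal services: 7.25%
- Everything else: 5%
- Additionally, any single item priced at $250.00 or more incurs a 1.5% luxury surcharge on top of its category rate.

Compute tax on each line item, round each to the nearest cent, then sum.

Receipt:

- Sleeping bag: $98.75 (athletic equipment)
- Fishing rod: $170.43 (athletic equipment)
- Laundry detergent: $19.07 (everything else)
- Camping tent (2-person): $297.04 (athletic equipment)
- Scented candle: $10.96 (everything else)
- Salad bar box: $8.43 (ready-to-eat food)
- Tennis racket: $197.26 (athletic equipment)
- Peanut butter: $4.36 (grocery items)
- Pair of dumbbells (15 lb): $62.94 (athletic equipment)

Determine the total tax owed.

$48.12

Sleeping bag $98.75: athletic equipment → 5% → $4.94
Fishing rod $170.43: athletic equipment → 5% → $8.52
Laundry detergent $19.07: everything else → 5% → $0.95
Camping tent (2-person) $297.04: athletic equipment → 5% + 1.5% surcharge = 6.5% → $19.31
Scented candle $10.96: everything else → 5% → $0.55
Salad bar box $8.43: ready-to-eat food → 10% → $0.84
Tennis racket $197.26: athletic equipment → 5% → $9.86
Peanut butter $4.36: grocery items → 0% → $0.00
Pair of dumbbells (15 lb) $62.94: athletic equipment → 5% → $3.15
Total tax = $4.94 + $8.52 + $0.95 + $19.31 + $0.55 + $0.84 + $9.86 + $3.15 = $48.12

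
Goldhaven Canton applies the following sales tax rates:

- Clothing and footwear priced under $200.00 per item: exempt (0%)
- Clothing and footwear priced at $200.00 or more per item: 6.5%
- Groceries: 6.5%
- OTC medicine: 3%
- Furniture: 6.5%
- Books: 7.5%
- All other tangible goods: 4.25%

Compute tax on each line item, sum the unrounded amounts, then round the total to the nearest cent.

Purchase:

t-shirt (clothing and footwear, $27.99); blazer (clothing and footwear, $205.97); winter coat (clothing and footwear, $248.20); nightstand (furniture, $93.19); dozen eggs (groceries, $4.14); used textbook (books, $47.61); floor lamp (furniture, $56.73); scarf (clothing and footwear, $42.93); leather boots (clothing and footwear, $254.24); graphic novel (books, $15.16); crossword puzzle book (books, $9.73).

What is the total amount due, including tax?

T-shirt $27.99: clothing and footwear, under $200.00 → 0% → $0.00
Blazer $205.97: clothing and footwear, $200.00 or more → 6.5% → $13.38805
Winter coat $248.20: clothing and footwear, $200.00 or more → 6.5% → $16.133
Nightstand $93.19: furniture → 6.5% → $6.05735
Dozen eggs $4.14: groceries → 6.5% → $0.2691
Used textbook $47.61: books → 7.5% → $3.57075
Floor lamp $56.73: furniture → 6.5% → $3.68745
Scarf $42.93: clothing and footwear, under $200.00 → 0% → $0.00
Leather boots $254.24: clothing and footwear, $200.00 or more → 6.5% → $16.5256
Graphic novel $15.16: books → 7.5% → $1.137
Crossword puzzle book $9.73: books → 7.5% → $0.72975
Subtotal = $1005.89; unrounded tax = $61.49805 → $61.50; total due = $1067.39

$1067.39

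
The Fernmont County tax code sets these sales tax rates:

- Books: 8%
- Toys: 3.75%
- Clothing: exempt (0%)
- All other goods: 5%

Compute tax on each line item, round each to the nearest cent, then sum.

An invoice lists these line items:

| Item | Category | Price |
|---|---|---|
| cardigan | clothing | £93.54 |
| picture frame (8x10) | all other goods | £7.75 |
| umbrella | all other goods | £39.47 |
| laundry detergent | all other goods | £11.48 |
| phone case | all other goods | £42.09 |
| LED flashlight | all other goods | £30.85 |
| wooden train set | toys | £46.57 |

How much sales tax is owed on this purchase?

Cardigan £93.54: clothing → 0% → £0.00
Picture frame (8x10) £7.75: all other goods → 5% → £0.39
Umbrella £39.47: all other goods → 5% → £1.97
Laundry detergent £11.48: all other goods → 5% → £0.57
Phone case £42.09: all other goods → 5% → £2.10
LED flashlight £30.85: all other goods → 5% → £1.54
Wooden train set £46.57: toys → 3.75% → £1.75
Total tax = £0.39 + £1.97 + £0.57 + £2.10 + £1.54 + £1.75 = £8.32

£8.32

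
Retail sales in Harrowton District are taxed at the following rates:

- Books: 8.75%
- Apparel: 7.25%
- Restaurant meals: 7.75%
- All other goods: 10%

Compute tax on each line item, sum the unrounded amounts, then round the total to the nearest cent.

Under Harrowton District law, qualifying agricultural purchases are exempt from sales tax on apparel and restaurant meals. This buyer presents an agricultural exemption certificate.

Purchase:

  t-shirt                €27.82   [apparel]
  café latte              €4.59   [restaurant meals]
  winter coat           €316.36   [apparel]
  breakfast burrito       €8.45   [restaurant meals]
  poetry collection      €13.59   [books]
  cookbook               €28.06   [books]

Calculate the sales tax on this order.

€3.64

T-shirt €27.82: apparel, buyer-exempt → 0% → €0.00
Café latte €4.59: restaurant meals, buyer-exempt → 0% → €0.00
Winter coat €316.36: apparel, buyer-exempt → 0% → €0.00
Breakfast burrito €8.45: restaurant meals, buyer-exempt → 0% → €0.00
Poetry collection €13.59: books → 8.75% → €1.189125
Cookbook €28.06: books → 8.75% → €2.45525
Unrounded tax sum = €3.644375 → €3.64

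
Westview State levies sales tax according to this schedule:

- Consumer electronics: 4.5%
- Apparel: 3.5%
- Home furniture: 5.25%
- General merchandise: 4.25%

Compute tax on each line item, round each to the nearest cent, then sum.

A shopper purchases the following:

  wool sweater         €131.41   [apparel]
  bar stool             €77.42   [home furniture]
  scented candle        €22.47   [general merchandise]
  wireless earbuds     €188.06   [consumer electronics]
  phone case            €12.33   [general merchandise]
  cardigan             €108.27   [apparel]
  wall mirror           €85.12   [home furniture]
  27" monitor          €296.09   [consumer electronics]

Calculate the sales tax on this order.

Wool sweater €131.41: apparel → 3.5% → €4.60
Bar stool €77.42: home furniture → 5.25% → €4.06
Scented candle €22.47: general merchandise → 4.25% → €0.95
Wireless earbuds €188.06: consumer electronics → 4.5% → €8.46
Phone case €12.33: general merchandise → 4.25% → €0.52
Cardigan €108.27: apparel → 3.5% → €3.79
Wall mirror €85.12: home furniture → 5.25% → €4.47
27" monitor €296.09: consumer electronics → 4.5% → €13.32
Total tax = €4.60 + €4.06 + €0.95 + €8.46 + €0.52 + €3.79 + €4.47 + €13.32 = €40.17

€40.17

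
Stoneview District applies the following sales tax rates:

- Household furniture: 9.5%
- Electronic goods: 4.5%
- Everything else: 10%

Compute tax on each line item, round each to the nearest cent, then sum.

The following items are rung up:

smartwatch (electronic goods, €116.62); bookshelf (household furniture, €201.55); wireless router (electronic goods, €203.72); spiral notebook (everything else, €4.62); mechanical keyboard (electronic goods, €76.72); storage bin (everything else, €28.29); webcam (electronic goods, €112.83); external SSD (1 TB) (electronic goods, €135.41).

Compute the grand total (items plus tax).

€931.24

Smartwatch €116.62: electronic goods → 4.5% → €5.25
Bookshelf €201.55: household furniture → 9.5% → €19.15
Wireless router €203.72: electronic goods → 4.5% → €9.17
Spiral notebook €4.62: everything else → 10% → €0.46
Mechanical keyboard €76.72: electronic goods → 4.5% → €3.45
Storage bin €28.29: everything else → 10% → €2.83
Webcam €112.83: electronic goods → 4.5% → €5.08
External SSD (1 TB) €135.41: electronic goods → 4.5% → €6.09
Subtotal = €879.76; tax = €51.48; total due = €931.24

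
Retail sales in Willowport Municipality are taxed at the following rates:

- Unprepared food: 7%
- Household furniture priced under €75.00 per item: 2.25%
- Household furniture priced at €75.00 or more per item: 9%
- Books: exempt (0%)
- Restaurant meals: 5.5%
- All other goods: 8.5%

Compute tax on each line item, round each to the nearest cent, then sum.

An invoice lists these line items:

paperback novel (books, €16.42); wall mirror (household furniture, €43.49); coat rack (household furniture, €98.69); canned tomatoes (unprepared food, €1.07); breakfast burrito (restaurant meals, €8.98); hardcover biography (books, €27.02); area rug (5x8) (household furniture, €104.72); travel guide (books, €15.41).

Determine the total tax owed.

Paperback novel €16.42: books → 0% → €0.00
Wall mirror €43.49: household furniture, under €75.00 → 2.25% → €0.98
Coat rack €98.69: household furniture, €75.00 or more → 9% → €8.88
Canned tomatoes €1.07: unprepared food → 7% → €0.07
Breakfast burrito €8.98: restaurant meals → 5.5% → €0.49
Hardcover biography €27.02: books → 0% → €0.00
Area rug (5x8) €104.72: household furniture, €75.00 or more → 9% → €9.42
Travel guide €15.41: books → 0% → €0.00
Total tax = €0.98 + €8.88 + €0.07 + €0.49 + €9.42 = €19.84

€19.84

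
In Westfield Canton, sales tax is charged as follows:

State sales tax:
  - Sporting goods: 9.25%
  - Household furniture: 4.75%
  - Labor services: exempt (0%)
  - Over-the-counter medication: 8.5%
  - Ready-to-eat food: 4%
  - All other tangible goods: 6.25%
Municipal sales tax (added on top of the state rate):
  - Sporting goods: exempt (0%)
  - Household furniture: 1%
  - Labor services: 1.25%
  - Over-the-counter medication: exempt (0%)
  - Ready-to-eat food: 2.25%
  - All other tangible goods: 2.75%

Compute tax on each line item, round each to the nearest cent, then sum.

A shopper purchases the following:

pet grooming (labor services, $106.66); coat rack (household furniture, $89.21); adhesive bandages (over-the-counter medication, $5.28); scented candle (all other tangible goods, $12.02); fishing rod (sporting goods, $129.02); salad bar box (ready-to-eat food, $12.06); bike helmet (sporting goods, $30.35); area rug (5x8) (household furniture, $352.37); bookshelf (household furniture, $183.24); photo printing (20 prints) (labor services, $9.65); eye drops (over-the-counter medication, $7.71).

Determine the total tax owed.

Pet grooming $106.66: labor services → 0% + 1.25% municipal = 1.25% → $1.33
Coat rack $89.21: household furniture → 4.75% + 1% municipal = 5.75% → $5.13
Adhesive bandages $5.28: over-the-counter medication → 8.5% + 0% municipal = 8.5% → $0.45
Scented candle $12.02: all other tangible goods → 6.25% + 2.75% municipal = 9% → $1.08
Fishing rod $129.02: sporting goods → 9.25% + 0% municipal = 9.25% → $11.93
Salad bar box $12.06: ready-to-eat food → 4% + 2.25% municipal = 6.25% → $0.75
Bike helmet $30.35: sporting goods → 9.25% + 0% municipal = 9.25% → $2.81
Area rug (5x8) $352.37: household furniture → 4.75% + 1% municipal = 5.75% → $20.26
Bookshelf $183.24: household furniture → 4.75% + 1% municipal = 5.75% → $10.54
Photo printing (20 prints) $9.65: labor services → 0% + 1.25% municipal = 1.25% → $0.12
Eye drops $7.71: over-the-counter medication → 8.5% + 0% municipal = 8.5% → $0.66
Total tax = $1.33 + $5.13 + $0.45 + $1.08 + $11.93 + $0.75 + $2.81 + $20.26 + $10.54 + $0.12 + $0.66 = $55.06

$55.06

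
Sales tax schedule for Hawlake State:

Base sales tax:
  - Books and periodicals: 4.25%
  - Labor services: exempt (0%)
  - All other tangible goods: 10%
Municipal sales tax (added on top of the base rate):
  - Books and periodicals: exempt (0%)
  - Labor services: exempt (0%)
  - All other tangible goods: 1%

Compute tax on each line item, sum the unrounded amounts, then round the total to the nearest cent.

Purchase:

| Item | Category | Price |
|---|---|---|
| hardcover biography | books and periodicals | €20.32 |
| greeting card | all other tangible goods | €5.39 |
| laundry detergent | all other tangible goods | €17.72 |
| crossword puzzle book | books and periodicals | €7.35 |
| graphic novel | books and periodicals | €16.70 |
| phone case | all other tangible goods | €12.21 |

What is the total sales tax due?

€5.77

Hardcover biography €20.32: books and periodicals → 4.25% + 0% municipal = 4.25% → €0.8636
Greeting card €5.39: all other tangible goods → 10% + 1% municipal = 11% → €0.5929
Laundry detergent €17.72: all other tangible goods → 10% + 1% municipal = 11% → €1.9492
Crossword puzzle book €7.35: books and periodicals → 4.25% + 0% municipal = 4.25% → €0.312375
Graphic novel €16.70: books and periodicals → 4.25% + 0% municipal = 4.25% → €0.70975
Phone case €12.21: all other tangible goods → 10% + 1% municipal = 11% → €1.3431
Unrounded tax sum = €5.770925 → €5.77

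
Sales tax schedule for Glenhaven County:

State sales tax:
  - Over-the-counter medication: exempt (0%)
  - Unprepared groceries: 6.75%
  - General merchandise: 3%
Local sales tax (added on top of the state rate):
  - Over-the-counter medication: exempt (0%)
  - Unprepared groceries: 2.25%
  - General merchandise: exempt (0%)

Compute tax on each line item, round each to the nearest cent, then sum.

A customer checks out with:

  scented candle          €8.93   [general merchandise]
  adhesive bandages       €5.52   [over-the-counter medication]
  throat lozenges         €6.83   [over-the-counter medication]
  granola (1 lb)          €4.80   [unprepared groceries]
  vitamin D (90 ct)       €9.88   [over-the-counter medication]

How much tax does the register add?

€0.70

Scented candle €8.93: general merchandise → 3% + 0% local = 3% → €0.27
Adhesive bandages €5.52: over-the-counter medication → 0% + 0% local = 0% → €0.00
Throat lozenges €6.83: over-the-counter medication → 0% + 0% local = 0% → €0.00
Granola (1 lb) €4.80: unprepared groceries → 6.75% + 2.25% local = 9% → €0.43
Vitamin D (90 ct) €9.88: over-the-counter medication → 0% + 0% local = 0% → €0.00
Total tax = €0.27 + €0.43 = €0.70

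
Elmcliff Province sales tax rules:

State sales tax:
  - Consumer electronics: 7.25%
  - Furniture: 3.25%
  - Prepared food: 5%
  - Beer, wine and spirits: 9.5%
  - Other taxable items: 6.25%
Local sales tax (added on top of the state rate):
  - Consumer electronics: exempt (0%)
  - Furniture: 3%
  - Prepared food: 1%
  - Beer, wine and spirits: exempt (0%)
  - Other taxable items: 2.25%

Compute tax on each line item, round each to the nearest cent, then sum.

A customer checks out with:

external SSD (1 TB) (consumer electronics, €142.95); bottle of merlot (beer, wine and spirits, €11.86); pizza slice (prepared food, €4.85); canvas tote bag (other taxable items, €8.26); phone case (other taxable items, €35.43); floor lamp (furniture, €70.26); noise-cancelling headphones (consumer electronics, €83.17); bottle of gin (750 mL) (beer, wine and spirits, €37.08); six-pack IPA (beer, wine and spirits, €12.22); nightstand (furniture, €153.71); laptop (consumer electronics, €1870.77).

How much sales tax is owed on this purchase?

€175.83

External SSD (1 TB) €142.95: consumer electronics → 7.25% + 0% local = 7.25% → €10.36
Bottle of merlot €11.86: beer, wine and spirits → 9.5% + 0% local = 9.5% → €1.13
Pizza slice €4.85: prepared food → 5% + 1% local = 6% → €0.29
Canvas tote bag €8.26: other taxable items → 6.25% + 2.25% local = 8.5% → €0.70
Phone case €35.43: other taxable items → 6.25% + 2.25% local = 8.5% → €3.01
Floor lamp €70.26: furniture → 3.25% + 3% local = 6.25% → €4.39
Noise-cancelling headphones €83.17: consumer electronics → 7.25% + 0% local = 7.25% → €6.03
Bottle of gin (750 mL) €37.08: beer, wine and spirits → 9.5% + 0% local = 9.5% → €3.52
Six-pack IPA €12.22: beer, wine and spirits → 9.5% + 0% local = 9.5% → €1.16
Nightstand €153.71: furniture → 3.25% + 3% local = 6.25% → €9.61
Laptop €1870.77: consumer electronics → 7.25% + 0% local = 7.25% → €135.63
Total tax = €10.36 + €1.13 + €0.29 + €0.70 + €3.01 + €4.39 + €6.03 + €3.52 + €1.16 + €9.61 + €135.63 = €175.83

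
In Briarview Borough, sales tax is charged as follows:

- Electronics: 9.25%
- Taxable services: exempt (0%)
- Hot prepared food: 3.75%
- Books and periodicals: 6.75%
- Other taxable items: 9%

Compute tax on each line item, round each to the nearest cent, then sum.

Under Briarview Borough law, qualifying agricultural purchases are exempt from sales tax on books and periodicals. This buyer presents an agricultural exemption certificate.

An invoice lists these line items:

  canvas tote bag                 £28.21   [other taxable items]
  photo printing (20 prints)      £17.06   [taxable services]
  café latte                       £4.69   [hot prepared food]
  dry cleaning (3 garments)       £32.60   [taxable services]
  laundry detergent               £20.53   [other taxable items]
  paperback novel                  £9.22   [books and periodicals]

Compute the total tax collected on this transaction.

Canvas tote bag £28.21: other taxable items → 9% → £2.54
Photo printing (20 prints) £17.06: taxable services → 0% → £0.00
Café latte £4.69: hot prepared food → 3.75% → £0.18
Dry cleaning (3 garments) £32.60: taxable services → 0% → £0.00
Laundry detergent £20.53: other taxable items → 9% → £1.85
Paperback novel £9.22: books and periodicals, buyer-exempt → 0% → £0.00
Total tax = £2.54 + £0.18 + £1.85 = £4.57

£4.57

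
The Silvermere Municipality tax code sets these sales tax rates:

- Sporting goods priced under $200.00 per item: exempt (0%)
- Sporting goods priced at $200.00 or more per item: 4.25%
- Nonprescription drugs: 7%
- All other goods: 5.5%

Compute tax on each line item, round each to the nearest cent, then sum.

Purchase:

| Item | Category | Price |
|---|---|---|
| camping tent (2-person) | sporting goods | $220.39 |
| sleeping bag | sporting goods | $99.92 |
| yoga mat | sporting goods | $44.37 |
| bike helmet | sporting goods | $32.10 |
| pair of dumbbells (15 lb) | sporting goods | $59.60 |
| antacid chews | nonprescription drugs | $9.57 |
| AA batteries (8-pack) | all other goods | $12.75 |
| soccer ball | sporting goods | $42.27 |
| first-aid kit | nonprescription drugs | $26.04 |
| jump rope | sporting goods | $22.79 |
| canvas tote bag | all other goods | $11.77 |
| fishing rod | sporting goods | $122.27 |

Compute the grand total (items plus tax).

$717.05

Camping tent (2-person) $220.39: sporting goods, $200.00 or more → 4.25% → $9.37
Sleeping bag $99.92: sporting goods, under $200.00 → 0% → $0.00
Yoga mat $44.37: sporting goods, under $200.00 → 0% → $0.00
Bike helmet $32.10: sporting goods, under $200.00 → 0% → $0.00
Pair of dumbbells (15 lb) $59.60: sporting goods, under $200.00 → 0% → $0.00
Antacid chews $9.57: nonprescription drugs → 7% → $0.67
AA batteries (8-pack) $12.75: all other goods → 5.5% → $0.70
Soccer ball $42.27: sporting goods, under $200.00 → 0% → $0.00
First-aid kit $26.04: nonprescription drugs → 7% → $1.82
Jump rope $22.79: sporting goods, under $200.00 → 0% → $0.00
Canvas tote bag $11.77: all other goods → 5.5% → $0.65
Fishing rod $122.27: sporting goods, under $200.00 → 0% → $0.00
Subtotal = $703.84; tax = $13.21; total due = $717.05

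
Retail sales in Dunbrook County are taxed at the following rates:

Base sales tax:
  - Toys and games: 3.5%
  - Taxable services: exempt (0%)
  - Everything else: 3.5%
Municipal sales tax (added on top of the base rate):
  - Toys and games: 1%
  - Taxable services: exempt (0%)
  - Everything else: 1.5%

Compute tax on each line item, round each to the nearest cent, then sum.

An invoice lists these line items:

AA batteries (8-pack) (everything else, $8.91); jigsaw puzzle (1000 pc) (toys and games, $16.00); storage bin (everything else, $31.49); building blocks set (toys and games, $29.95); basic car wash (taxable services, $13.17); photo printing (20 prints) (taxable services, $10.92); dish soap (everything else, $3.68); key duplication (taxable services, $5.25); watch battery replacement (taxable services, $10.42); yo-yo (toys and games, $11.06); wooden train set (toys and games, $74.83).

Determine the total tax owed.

AA batteries (8-pack) $8.91: everything else → 3.5% + 1.5% municipal = 5% → $0.45
Jigsaw puzzle (1000 pc) $16.00: toys and games → 3.5% + 1% municipal = 4.5% → $0.72
Storage bin $31.49: everything else → 3.5% + 1.5% municipal = 5% → $1.57
Building blocks set $29.95: toys and games → 3.5% + 1% municipal = 4.5% → $1.35
Basic car wash $13.17: taxable services → 0% + 0% municipal = 0% → $0.00
Photo printing (20 prints) $10.92: taxable services → 0% + 0% municipal = 0% → $0.00
Dish soap $3.68: everything else → 3.5% + 1.5% municipal = 5% → $0.18
Key duplication $5.25: taxable services → 0% + 0% municipal = 0% → $0.00
Watch battery replacement $10.42: taxable services → 0% + 0% municipal = 0% → $0.00
Yo-yo $11.06: toys and games → 3.5% + 1% municipal = 4.5% → $0.50
Wooden train set $74.83: toys and games → 3.5% + 1% municipal = 4.5% → $3.37
Total tax = $0.45 + $0.72 + $1.57 + $1.35 + $0.18 + $0.50 + $3.37 = $8.14

$8.14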